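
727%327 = 73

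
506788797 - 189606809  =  317181988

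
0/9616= 0= 0.00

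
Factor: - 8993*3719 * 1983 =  - 66321369561 = - 3^1*17^1*23^2*661^1*3719^1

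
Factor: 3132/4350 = 18/25 = 2^1*3^2*5^(-2) 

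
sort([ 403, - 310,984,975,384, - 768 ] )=[ - 768, - 310,384,403,975,984 ]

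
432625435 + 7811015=440436450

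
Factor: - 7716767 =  - 7716767^1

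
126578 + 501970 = 628548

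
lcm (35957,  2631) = 107871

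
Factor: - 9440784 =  - 2^4*3^2*53^1*1237^1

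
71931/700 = 102+531/700 = 102.76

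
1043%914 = 129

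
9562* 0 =0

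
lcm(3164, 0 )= 0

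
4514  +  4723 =9237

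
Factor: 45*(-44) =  - 1980  =  -2^2*3^2 *5^1*11^1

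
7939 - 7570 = 369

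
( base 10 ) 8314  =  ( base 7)33145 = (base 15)26e4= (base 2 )10000001111010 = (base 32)83q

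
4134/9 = 459 + 1/3 = 459.33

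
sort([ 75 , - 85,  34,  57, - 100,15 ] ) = [- 100,-85, 15,34,57, 75]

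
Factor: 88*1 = 88 = 2^3 * 11^1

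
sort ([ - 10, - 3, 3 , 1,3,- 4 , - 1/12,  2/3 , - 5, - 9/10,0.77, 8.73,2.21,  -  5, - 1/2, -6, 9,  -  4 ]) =[ - 10, - 6, - 5,  -  5, - 4,-4  , - 3,-9/10, - 1/2, - 1/12, 2/3,0.77 , 1,2.21,3 , 3,8.73, 9] 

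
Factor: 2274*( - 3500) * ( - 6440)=2^6*3^1*5^4*7^2*23^1*379^1  =  51255960000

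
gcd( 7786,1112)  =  2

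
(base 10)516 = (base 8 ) 1004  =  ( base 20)15G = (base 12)370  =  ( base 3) 201010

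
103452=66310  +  37142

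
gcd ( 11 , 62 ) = 1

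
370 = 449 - 79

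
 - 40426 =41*( - 986)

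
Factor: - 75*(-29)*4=2^2*3^1*5^2*29^1 = 8700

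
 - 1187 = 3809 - 4996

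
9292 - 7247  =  2045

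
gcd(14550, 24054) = 6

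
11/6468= 1/588 = 0.00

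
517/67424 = 517/67424 = 0.01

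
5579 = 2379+3200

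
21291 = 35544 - 14253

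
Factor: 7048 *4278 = 2^4*3^1 *23^1*31^1*881^1 = 30151344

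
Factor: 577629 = 3^2*13^1*4937^1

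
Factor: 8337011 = 67^1 *124433^1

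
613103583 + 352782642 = 965886225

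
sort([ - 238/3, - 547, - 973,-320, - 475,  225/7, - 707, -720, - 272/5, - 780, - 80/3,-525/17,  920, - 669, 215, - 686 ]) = [ - 973,-780, - 720,- 707, - 686 , - 669,-547 , - 475, - 320,-238/3, - 272/5, - 525/17, - 80/3,225/7, 215,  920 ]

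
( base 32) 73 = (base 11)197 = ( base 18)CB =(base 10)227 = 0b11100011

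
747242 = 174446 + 572796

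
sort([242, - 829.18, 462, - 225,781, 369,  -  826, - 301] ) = [ - 829.18, - 826,-301, - 225,  242,369,462,781] 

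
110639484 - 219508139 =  - 108868655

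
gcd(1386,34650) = 1386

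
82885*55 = 4558675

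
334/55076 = 167/27538 =0.01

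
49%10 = 9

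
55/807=55/807 = 0.07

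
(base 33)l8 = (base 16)2BD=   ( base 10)701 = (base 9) 858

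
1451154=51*28454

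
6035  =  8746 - 2711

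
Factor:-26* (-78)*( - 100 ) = -202800 = -2^4*3^1*5^2*13^2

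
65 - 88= - 23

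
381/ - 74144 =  - 1  +  73763/74144 = -0.01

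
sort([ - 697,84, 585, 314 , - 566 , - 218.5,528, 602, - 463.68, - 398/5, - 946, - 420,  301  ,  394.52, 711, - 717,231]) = [ -946,  -  717, -697, - 566, - 463.68, - 420, -218.5, - 398/5,  84, 231,301,314,394.52,  528, 585,602, 711 ]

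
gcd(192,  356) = 4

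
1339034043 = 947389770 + 391644273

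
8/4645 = 8/4645 = 0.00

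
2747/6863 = 2747/6863 = 0.40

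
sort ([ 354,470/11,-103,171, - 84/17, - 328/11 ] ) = [ - 103, - 328/11, - 84/17,470/11,171, 354] 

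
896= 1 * 896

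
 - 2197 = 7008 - 9205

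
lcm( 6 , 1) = 6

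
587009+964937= 1551946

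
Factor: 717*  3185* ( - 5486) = -12528076470 = - 2^1*  3^1*5^1*7^2*13^2*211^1*239^1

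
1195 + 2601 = 3796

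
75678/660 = 114+73/110=114.66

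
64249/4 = 64249/4 = 16062.25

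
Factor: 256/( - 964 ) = - 64/241 = - 2^6*241^( -1 )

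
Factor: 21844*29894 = 2^3 *43^1 * 127^1*14947^1= 653004536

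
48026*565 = 27134690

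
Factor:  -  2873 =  - 13^2  *  17^1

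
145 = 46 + 99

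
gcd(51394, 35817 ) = 1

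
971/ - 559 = - 971/559=- 1.74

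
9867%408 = 75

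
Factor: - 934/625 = -2^1*5^(- 4)*467^1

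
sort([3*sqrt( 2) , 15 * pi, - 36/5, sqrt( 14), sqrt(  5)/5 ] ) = [ - 36/5, sqrt (5) /5  ,  sqrt( 14),3 * sqrt ( 2 ), 15*pi]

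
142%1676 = 142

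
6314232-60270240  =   - 53956008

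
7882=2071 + 5811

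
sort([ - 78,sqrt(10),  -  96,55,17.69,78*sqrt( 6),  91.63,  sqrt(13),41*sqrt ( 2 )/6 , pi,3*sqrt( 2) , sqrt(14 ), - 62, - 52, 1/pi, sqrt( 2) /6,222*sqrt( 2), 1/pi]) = [ - 96, - 78, - 62,-52,sqrt(  2)/6,1/pi , 1/pi,pi,  sqrt (10 ), sqrt(13),  sqrt(14 ),  3*sqrt(2),41 * sqrt(2 )/6,17.69,55 , 91.63,78* sqrt(6),  222*sqrt(2 )] 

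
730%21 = 16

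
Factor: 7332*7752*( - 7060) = - 401273907840 =- 2^7 * 3^2*5^1 * 13^1*17^1*19^1* 47^1*353^1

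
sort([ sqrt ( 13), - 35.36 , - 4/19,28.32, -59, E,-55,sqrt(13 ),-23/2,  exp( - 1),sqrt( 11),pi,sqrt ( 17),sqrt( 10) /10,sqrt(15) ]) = [ - 59,-55, - 35.36, - 23/2, - 4/19, sqrt(10)/10, exp( - 1 ),E, pi, sqrt ( 11), sqrt( 13),sqrt(13)  ,  sqrt( 15),sqrt(17),28.32 ] 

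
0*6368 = 0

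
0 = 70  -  70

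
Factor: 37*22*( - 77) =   -  2^1*7^1*11^2*37^1 = - 62678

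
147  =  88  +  59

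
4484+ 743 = 5227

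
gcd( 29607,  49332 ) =3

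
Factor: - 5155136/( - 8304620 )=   2^4*5^( - 1)*7^1*37^1 * 311^1 * 415231^( - 1) = 1288784/2076155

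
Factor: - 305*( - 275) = 83875 = 5^3 * 11^1*61^1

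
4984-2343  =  2641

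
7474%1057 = 75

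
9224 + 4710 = 13934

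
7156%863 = 252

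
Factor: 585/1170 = 1/2 = 2^( - 1)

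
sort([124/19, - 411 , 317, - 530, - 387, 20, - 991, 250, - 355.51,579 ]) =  [ - 991,  -  530, - 411, - 387 , - 355.51, 124/19,20, 250, 317,579 ] 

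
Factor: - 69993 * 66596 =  - 4661253828 = - 2^2*3^2*7^1 * 11^1*101^1*16649^1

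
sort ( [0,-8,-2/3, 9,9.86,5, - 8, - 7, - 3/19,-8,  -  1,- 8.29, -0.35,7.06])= [- 8.29,-8,- 8, - 8, - 7, - 1,  -  2/3, - 0.35,  -  3/19,0,5, 7.06,9,9.86]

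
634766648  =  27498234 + 607268414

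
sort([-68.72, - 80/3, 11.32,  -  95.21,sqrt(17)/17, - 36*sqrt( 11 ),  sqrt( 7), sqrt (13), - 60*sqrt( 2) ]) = [ -36*sqrt(11 ),-95.21, - 60 * sqrt(2), - 68.72, - 80/3, sqrt( 17 )/17, sqrt( 7),  sqrt(13 ),  11.32]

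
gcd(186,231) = 3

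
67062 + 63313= 130375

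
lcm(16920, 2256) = 33840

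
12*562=6744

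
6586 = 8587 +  - 2001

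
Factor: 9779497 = 7^1*13^1*107467^1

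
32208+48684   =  80892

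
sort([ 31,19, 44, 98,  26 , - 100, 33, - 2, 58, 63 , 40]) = [ - 100 ,  -  2,19, 26,31,33,40,44,58, 63,  98 ]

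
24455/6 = 24455/6  =  4075.83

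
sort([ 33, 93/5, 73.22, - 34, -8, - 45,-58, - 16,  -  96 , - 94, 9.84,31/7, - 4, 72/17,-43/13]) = [ - 96, - 94, - 58, - 45,-34,-16 ,  -  8,  -  4, - 43/13, 72/17, 31/7, 9.84,93/5, 33,73.22]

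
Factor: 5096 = 2^3 * 7^2 * 13^1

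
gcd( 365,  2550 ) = 5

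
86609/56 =86609/56 = 1546.59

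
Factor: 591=3^1*197^1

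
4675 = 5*935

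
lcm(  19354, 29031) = 58062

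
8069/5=1613 + 4/5  =  1613.80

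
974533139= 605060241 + 369472898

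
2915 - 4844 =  - 1929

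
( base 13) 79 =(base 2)1100100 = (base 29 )3D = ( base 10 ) 100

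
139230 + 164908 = 304138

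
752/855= 752/855= 0.88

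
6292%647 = 469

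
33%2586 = 33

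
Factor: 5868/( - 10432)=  - 9/16 = - 2^( - 4)*3^2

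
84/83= 1 + 1/83 = 1.01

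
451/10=45 + 1/10=45.10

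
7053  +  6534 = 13587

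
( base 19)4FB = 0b11011001100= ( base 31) 1p4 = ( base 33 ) 1jo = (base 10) 1740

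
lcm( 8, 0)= 0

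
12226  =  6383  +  5843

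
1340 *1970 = 2639800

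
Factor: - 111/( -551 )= 3^1*19^( - 1)*29^( - 1 )*37^1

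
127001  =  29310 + 97691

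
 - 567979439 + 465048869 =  - 102930570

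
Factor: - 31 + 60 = 29 =29^1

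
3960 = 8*495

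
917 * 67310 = 61723270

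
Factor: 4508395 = 5^1*901679^1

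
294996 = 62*4758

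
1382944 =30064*46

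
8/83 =8/83 = 0.10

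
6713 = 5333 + 1380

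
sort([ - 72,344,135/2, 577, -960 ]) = [-960, - 72,135/2,344,577]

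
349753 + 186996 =536749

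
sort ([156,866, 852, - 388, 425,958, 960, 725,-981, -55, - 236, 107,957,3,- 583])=[ - 981, - 583 ,-388,-236, - 55, 3,107,156,  425,  725 , 852,866, 957, 958, 960 ]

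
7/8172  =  7/8172=0.00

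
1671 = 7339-5668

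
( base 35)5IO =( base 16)1A7B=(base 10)6779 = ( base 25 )al4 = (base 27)982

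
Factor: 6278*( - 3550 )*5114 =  - 2^3*5^2*43^1 * 71^1*73^1*2557^1 = - 113975206600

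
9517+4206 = 13723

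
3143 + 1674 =4817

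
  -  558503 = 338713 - 897216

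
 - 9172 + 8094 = -1078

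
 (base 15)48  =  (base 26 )2G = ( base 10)68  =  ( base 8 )104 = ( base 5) 233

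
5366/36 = 2683/18 = 149.06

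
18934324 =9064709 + 9869615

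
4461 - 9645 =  - 5184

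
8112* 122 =989664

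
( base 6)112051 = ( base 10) 9535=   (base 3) 111002011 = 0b10010100111111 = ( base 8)22477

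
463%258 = 205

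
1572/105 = 14 + 34/35 = 14.97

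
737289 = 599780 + 137509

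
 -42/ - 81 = 14/27 = 0.52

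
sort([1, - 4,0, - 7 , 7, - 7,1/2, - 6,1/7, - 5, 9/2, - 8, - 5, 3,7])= [-8, - 7 , - 7, - 6, - 5, - 5, - 4, 0, 1/7,1/2, 1, 3, 9/2,7,7]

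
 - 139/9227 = -139/9227=- 0.02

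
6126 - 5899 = 227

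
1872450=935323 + 937127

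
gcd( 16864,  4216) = 4216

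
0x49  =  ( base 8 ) 111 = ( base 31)2B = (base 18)41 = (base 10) 73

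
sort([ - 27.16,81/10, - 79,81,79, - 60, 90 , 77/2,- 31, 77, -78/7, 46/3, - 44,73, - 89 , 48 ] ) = [ - 89, - 79,-60,- 44,- 31,-27.16, - 78/7, 81/10,46/3,77/2,48,73,77,79,81,90 ] 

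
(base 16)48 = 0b1001000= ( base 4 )1020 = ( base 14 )52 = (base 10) 72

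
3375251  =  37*91223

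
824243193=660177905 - -164065288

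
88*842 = 74096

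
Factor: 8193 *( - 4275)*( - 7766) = 2^1*3^3*5^2*11^1*19^1*353^1*2731^1 = 272004732450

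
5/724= 5/724 = 0.01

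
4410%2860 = 1550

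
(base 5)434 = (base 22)59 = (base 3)11102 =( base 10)119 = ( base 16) 77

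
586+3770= 4356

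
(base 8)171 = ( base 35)3g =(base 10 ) 121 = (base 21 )5g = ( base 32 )3P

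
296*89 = 26344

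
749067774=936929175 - 187861401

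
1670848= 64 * 26107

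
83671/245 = 341+18/35 = 341.51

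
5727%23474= 5727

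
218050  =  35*6230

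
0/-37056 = 0/1  =  -0.00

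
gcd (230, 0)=230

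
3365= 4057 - 692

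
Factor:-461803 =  - 461803^1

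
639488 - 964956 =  - 325468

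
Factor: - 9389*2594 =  - 24355066 = - 2^1*41^1*229^1*1297^1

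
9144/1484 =2286/371 =6.16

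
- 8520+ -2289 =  - 10809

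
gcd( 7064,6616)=8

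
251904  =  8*31488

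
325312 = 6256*52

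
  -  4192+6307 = 2115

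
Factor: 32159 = 32159^1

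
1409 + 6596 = 8005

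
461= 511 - 50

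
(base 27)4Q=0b10000110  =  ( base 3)11222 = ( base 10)134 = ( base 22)62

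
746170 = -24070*( - 31)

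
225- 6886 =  - 6661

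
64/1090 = 32/545 = 0.06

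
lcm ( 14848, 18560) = 74240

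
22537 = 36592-14055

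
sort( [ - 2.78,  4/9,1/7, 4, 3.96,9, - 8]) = [ - 8, - 2.78, 1/7,  4/9, 3.96,4, 9]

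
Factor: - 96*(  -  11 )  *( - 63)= - 2^5* 3^3*7^1*11^1 = - 66528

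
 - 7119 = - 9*791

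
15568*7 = 108976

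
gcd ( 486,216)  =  54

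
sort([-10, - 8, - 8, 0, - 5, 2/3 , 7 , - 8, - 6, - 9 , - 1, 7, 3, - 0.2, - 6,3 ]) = [  -  10 , - 9, - 8, - 8,-8, - 6, - 6, - 5, - 1, - 0.2,0,2/3,  3, 3, 7,7 ]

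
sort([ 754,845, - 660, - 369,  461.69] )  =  [ - 660, -369,  461.69,754, 845]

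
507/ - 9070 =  - 507/9070 = - 0.06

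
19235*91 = 1750385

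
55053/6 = 9175+ 1/2 = 9175.50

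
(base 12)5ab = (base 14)44B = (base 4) 31103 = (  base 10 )851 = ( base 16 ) 353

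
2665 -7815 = -5150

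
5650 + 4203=9853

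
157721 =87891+69830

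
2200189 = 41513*53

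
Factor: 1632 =2^5*3^1*17^1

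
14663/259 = 56 + 159/259 = 56.61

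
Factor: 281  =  281^1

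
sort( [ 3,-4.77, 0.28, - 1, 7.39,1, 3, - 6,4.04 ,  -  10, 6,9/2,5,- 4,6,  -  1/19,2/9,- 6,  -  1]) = [-10, - 6, - 6, - 4.77,-4, - 1,-1, - 1/19,2/9, 0.28,1,3, 3, 4.04,9/2, 5,6,6 , 7.39]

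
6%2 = 0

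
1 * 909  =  909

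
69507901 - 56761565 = 12746336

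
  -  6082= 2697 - 8779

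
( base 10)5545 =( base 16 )15A9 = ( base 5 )134140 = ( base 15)199A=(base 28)721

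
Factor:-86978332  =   - 2^2*7^2*73^1*6079^1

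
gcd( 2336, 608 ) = 32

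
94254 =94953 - 699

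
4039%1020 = 979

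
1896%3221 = 1896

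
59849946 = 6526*9171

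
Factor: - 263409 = -3^1*87803^1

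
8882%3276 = 2330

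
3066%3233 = 3066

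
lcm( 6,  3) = 6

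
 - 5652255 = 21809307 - 27461562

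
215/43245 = 43/8649 = 0.00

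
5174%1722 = 8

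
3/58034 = 3/58034= 0.00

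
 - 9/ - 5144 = 9/5144=0.00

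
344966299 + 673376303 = 1018342602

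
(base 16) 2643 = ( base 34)8G3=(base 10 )9795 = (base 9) 14383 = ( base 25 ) fgk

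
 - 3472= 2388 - 5860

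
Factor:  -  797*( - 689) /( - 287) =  - 7^( - 1)*13^1*41^(-1)*53^1*797^1 = -549133/287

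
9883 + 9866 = 19749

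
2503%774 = 181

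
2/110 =1/55 = 0.02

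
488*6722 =3280336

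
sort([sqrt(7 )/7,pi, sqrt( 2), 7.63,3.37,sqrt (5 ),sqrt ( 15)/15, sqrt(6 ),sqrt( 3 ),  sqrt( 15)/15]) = [ sqrt ( 15) /15,  sqrt ( 15 )/15,sqrt(7)/7,sqrt ( 2 ), sqrt( 3),  sqrt(5),sqrt(6 ),pi, 3.37,7.63] 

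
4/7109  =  4/7109 =0.00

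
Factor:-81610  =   - 2^1*5^1*8161^1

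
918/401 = 2 + 116/401 =2.29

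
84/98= 6/7= 0.86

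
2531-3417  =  -886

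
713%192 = 137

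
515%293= 222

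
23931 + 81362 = 105293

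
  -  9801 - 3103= - 12904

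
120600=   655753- 535153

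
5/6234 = 5/6234 =0.00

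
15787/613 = 15787/613  =  25.75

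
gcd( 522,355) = 1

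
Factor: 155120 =2^4*5^1*7^1*277^1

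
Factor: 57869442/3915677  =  2^1*3^2 * 29^1*59^1 * 443^( - 1 ) * 1879^1*8839^( - 1)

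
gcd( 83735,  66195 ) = 5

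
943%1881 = 943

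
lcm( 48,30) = 240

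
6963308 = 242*28774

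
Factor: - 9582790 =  - 2^1 * 5^1*7^1 * 136897^1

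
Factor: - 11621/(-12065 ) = 5^ (- 1) * 19^( - 1 )*127^(-1)*11621^1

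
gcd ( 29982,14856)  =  6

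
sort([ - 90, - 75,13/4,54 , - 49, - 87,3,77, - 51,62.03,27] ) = [ - 90, - 87,-75, - 51,-49 , 3,13/4,27, 54, 62.03,  77] 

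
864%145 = 139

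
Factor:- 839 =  - 839^1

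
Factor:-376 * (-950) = 2^4*5^2*19^1*47^1  =  357200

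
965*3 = 2895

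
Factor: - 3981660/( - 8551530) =132722/285051 = 2^1*3^( - 1)*13^(-1)*7309^( - 1 ) *66361^1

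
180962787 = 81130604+99832183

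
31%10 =1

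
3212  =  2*1606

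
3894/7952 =1947/3976 = 0.49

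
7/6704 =7/6704 = 0.00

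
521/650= 521/650 = 0.80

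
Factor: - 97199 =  - 37^2 * 71^1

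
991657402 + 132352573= 1124009975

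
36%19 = 17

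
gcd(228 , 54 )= 6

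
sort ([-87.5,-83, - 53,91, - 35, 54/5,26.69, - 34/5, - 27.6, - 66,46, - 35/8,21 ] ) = [ - 87.5, - 83, - 66, - 53, - 35, - 27.6, - 34/5 ,- 35/8,54/5 , 21, 26.69,46,91] 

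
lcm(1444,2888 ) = 2888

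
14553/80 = 14553/80 = 181.91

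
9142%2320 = 2182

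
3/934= 3/934 = 0.00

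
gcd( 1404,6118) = 2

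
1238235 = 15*82549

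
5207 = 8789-3582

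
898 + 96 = 994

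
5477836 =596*9191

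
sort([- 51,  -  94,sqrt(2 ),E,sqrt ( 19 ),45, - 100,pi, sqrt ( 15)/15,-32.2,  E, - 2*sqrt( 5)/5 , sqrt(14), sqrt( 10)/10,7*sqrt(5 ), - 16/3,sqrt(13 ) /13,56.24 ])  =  [-100, - 94  , - 51,-32.2, - 16/3,-2*sqrt(5 ) /5, sqrt(15 ) /15,sqrt(13)/13,sqrt(10)/10,sqrt(2),E , E,pi,sqrt(14 ),sqrt(19), 7*sqrt(5),45, 56.24]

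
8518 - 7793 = 725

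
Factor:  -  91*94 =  - 8554 = - 2^1 * 7^1*13^1*47^1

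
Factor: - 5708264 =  - 2^3 * 713533^1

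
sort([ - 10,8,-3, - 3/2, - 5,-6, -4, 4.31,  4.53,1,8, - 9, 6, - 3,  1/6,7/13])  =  [ - 10,-9,-6, - 5,-4, - 3, - 3, - 3/2,1/6, 7/13, 1,4.31, 4.53,6, 8, 8]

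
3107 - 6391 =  - 3284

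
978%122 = 2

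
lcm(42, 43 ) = 1806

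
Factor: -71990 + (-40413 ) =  - 112403 = - 112403^1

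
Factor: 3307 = 3307^1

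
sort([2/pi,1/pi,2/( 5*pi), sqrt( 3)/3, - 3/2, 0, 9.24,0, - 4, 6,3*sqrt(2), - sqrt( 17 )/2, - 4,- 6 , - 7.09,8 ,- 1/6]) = [ - 7.09 , -6, - 4, - 4,-sqrt ( 17) /2,-3/2, - 1/6, 0,0, 2/(5*pi), 1/pi,  sqrt(3 )/3,2/pi, 3*sqrt( 2), 6, 8 , 9.24]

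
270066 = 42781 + 227285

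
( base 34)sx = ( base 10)985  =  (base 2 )1111011001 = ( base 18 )30d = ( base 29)14s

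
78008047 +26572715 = 104580762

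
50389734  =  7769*6486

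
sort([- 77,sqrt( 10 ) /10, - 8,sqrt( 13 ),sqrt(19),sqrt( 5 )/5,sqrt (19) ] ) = [  -  77  , - 8, sqrt(  10)/10, sqrt( 5) /5,sqrt( 13),sqrt( 19 ),sqrt( 19) ] 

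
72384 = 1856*39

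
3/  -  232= -3/232= - 0.01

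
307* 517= 158719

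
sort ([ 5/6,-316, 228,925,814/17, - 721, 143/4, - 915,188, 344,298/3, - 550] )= [ - 915, - 721, - 550,-316 , 5/6 , 143/4,  814/17, 298/3 , 188, 228,344, 925]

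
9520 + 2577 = 12097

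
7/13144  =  7/13144  =  0.00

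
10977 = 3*3659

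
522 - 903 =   -  381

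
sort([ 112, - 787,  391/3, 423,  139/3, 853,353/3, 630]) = [ - 787,  139/3,  112,353/3, 391/3,423,  630, 853 ] 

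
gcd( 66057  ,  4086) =681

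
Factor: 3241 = 7^1*463^1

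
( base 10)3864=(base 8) 7430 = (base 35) 35E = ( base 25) 64e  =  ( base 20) 9D4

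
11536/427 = 1648/61 = 27.02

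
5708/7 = 5708/7=815.43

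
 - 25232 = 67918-93150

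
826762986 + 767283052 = 1594046038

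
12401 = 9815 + 2586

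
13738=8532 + 5206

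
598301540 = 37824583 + 560476957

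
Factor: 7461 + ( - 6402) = 3^1*353^1=1059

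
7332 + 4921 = 12253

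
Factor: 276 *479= 2^2*3^1* 23^1*479^1=132204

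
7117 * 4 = 28468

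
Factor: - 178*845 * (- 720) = 108295200=   2^5*3^2*5^2*13^2*89^1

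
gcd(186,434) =62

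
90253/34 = 2654 + 1/2 = 2654.50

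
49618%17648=14322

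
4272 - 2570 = 1702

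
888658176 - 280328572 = 608329604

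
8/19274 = 4/9637 = 0.00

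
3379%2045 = 1334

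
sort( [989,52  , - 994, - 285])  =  [-994, - 285,52,989]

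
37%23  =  14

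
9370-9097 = 273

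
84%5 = 4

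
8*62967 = 503736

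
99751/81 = 99751/81 =1231.49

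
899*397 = 356903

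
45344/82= 552+40/41 = 552.98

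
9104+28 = 9132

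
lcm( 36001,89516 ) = 3312092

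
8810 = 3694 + 5116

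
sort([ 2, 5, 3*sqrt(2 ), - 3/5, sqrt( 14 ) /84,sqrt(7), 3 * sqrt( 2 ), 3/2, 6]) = [-3/5, sqrt(14 ) /84 , 3/2, 2, sqrt ( 7), 3*sqrt( 2 ),3*sqrt(2 ), 5, 6]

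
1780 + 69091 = 70871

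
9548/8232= 341/294 = 1.16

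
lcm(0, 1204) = 0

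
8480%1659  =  185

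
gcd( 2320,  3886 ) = 58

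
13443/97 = 138+57/97 = 138.59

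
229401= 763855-534454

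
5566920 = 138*40340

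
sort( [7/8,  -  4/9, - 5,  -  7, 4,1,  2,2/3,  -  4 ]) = [ - 7,  -  5, - 4, - 4/9,  2/3 , 7/8 , 1, 2,4 ] 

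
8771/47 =8771/47 = 186.62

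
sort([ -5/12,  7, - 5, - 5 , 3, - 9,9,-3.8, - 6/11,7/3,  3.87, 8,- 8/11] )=[ - 9,-5,-5, - 3.8, - 8/11,- 6/11, - 5/12,7/3,3, 3.87,7,  8,9] 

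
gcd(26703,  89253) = 9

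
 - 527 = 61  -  588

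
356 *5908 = 2103248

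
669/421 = 1+248/421 = 1.59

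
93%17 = 8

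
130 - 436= - 306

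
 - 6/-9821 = 6/9821 = 0.00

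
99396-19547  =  79849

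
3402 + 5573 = 8975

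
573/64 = 573/64 = 8.95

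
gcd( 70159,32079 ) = 17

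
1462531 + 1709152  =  3171683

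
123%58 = 7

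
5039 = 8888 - 3849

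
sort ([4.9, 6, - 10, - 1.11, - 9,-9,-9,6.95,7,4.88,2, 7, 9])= [ - 10, - 9,-9,  -  9, - 1.11,2, 4.88,  4.9,6, 6.95,7,  7,9 ]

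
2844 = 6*474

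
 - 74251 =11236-85487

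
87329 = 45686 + 41643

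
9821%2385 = 281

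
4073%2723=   1350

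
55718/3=55718/3 =18572.67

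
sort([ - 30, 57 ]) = [ - 30,57 ]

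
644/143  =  4+72/143 =4.50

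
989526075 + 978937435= 1968463510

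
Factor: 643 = 643^1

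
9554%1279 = 601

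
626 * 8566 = 5362316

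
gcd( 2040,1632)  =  408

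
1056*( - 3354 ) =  - 3541824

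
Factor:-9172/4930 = -2^1*5^(-1)*17^( - 1) * 29^(-1) * 2293^1 = -  4586/2465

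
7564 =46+7518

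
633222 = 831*762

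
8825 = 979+7846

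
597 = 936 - 339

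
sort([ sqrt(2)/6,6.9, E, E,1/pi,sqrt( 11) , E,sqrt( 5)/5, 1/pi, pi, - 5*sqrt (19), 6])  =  [-5 *sqrt(19),sqrt(2 )/6, 1/pi, 1/pi, sqrt(5) /5, E,E, E,  pi, sqrt(11), 6 , 6.9]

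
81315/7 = 81315/7=11616.43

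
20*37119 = 742380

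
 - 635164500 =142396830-777561330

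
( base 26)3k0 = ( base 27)3DA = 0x9f4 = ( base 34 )26w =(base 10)2548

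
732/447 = 1 + 95/149 = 1.64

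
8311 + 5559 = 13870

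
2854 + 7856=10710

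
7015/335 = 1403/67 = 20.94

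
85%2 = 1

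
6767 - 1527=5240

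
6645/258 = 2215/86 = 25.76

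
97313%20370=15833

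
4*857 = 3428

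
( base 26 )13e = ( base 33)N9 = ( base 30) pi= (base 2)1100000000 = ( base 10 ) 768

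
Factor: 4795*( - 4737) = -3^1 * 5^1*7^1*137^1*1579^1 = -22713915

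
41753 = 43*971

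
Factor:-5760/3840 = - 3/2 = -2^( - 1) * 3^1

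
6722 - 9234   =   - 2512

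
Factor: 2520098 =2^1*7^1*180007^1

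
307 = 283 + 24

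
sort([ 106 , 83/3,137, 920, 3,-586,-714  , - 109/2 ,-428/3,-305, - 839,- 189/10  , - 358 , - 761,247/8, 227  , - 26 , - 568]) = [- 839, - 761, - 714,- 586, - 568 ,  -  358, - 305, - 428/3, - 109/2, - 26,-189/10,3, 83/3, 247/8, 106,137, 227, 920 ]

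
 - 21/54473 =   -  21/54473=- 0.00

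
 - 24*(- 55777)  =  1338648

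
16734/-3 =-5578 + 0/1 = -5578.00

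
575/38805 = 115/7761 = 0.01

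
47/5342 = 47/5342 = 0.01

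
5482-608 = 4874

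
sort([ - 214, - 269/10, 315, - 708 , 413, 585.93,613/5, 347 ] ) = [ - 708, - 214 , - 269/10, 613/5 , 315,347,413,585.93] 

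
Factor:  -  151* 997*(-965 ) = 5^1*151^1 * 193^1*997^1 = 145277855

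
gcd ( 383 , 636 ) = 1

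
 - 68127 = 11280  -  79407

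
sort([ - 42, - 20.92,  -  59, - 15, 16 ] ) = [  -  59, - 42, - 20.92, - 15, 16]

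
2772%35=7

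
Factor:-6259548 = -2^2*3^1 * 89^1*5861^1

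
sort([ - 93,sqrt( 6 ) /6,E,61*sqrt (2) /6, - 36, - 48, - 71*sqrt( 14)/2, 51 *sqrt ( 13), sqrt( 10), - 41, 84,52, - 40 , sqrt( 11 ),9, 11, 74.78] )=[  -  71*sqrt( 14) /2, - 93, - 48 , - 41, - 40, - 36, sqrt( 6) /6, E, sqrt(10) , sqrt( 11), 9,11, 61 * sqrt( 2)/6,52, 74.78,84,51*sqrt(13) ] 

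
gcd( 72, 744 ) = 24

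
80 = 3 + 77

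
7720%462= 328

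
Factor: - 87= - 3^1*29^1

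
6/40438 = 3/20219  =  0.00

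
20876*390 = 8141640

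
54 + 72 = 126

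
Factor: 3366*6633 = 2^1 * 3^4 * 11^2*17^1*67^1 = 22326678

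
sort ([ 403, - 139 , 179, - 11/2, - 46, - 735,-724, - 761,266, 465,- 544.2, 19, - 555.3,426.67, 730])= [ - 761, - 735,  -  724, - 555.3,-544.2, - 139, - 46, - 11/2, 19, 179,266,403,426.67 , 465,730]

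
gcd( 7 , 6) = 1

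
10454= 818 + 9636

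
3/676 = 3/676  =  0.00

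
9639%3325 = 2989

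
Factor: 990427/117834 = 2^( - 1) *3^( -1 ) * 41^(- 1 )*479^(- 1)*859^1*1153^1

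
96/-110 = -48/55 = - 0.87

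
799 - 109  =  690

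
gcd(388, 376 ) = 4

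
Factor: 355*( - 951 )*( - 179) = 3^1 * 5^1*71^1*179^1*317^1= 60431295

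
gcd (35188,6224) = 4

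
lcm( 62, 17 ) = 1054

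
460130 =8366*55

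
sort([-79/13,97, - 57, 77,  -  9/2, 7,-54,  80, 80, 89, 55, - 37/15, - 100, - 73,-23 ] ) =[-100,-73,-57,-54, - 23,-79/13,-9/2, - 37/15, 7,55, 77, 80,80,89, 97 ] 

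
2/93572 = 1/46786 = 0.00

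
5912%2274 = 1364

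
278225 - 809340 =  - 531115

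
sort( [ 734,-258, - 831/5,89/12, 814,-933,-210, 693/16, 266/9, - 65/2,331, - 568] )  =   [ - 933, - 568, - 258, - 210, - 831/5, - 65/2,89/12,266/9 , 693/16, 331, 734, 814 ] 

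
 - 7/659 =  - 7/659 = - 0.01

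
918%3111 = 918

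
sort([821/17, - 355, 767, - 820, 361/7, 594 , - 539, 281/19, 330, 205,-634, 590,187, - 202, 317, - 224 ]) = [ - 820, - 634, - 539,-355, - 224, - 202, 281/19,  821/17,361/7 , 187 , 205, 317 , 330,590, 594, 767 ] 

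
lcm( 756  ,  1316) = 35532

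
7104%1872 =1488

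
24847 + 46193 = 71040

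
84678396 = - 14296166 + 98974562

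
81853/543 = 150 + 403/543 = 150.74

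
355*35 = 12425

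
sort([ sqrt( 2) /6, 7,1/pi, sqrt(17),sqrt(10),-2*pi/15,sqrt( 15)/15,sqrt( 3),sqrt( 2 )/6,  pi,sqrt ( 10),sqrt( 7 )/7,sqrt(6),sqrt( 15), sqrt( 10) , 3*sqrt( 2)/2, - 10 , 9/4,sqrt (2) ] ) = [ -10, - 2*pi/15, sqrt (2)/6,sqrt(2) /6,  sqrt( 15)/15, 1/pi,  sqrt( 7)/7, sqrt( 2),sqrt( 3), 3* sqrt( 2) /2 , 9/4,  sqrt(6),pi,  sqrt(10 ),sqrt( 10),  sqrt( 10 ),sqrt( 15),sqrt(17), 7]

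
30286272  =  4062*7456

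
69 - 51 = 18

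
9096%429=87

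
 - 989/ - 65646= 989/65646 = 0.02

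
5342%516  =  182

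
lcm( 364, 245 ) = 12740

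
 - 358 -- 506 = 148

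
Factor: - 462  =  - 2^1*3^1*7^1*11^1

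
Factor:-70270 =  - 2^1*5^1 *7027^1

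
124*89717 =11124908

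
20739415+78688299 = 99427714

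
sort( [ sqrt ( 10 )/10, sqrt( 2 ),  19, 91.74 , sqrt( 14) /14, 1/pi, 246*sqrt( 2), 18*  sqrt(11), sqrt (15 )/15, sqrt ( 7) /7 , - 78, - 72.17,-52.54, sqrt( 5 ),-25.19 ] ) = [  -  78, - 72.17, - 52.54, - 25.19, sqrt( 15 )/15, sqrt(14 ) /14, sqrt(10 ) /10, 1/pi, sqrt(7 ) /7, sqrt(2), sqrt ( 5 ),19, 18*sqrt( 11),91.74, 246*sqrt(2)]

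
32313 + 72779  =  105092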